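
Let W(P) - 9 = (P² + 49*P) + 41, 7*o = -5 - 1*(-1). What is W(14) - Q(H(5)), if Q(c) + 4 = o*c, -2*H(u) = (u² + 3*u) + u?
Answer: 6462/7 ≈ 923.14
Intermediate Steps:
o = -4/7 (o = (-5 - 1*(-1))/7 = (-5 + 1)/7 = (⅐)*(-4) = -4/7 ≈ -0.57143)
H(u) = -2*u - u²/2 (H(u) = -((u² + 3*u) + u)/2 = -(u² + 4*u)/2 = -2*u - u²/2)
Q(c) = -4 - 4*c/7
W(P) = 50 + P² + 49*P (W(P) = 9 + ((P² + 49*P) + 41) = 9 + (41 + P² + 49*P) = 50 + P² + 49*P)
W(14) - Q(H(5)) = (50 + 14² + 49*14) - (-4 - (-2)*5*(4 + 5)/7) = (50 + 196 + 686) - (-4 - (-2)*5*9/7) = 932 - (-4 - 4/7*(-45/2)) = 932 - (-4 + 90/7) = 932 - 1*62/7 = 932 - 62/7 = 6462/7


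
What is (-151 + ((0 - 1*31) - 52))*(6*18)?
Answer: -25272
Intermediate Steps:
(-151 + ((0 - 1*31) - 52))*(6*18) = (-151 + ((0 - 31) - 52))*108 = (-151 + (-31 - 52))*108 = (-151 - 83)*108 = -234*108 = -25272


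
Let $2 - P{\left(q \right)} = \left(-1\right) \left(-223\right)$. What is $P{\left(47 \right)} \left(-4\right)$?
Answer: $884$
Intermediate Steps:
$P{\left(q \right)} = -221$ ($P{\left(q \right)} = 2 - \left(-1\right) \left(-223\right) = 2 - 223 = -221$)
$P{\left(47 \right)} \left(-4\right) = \left(-221\right) \left(-4\right) = 884$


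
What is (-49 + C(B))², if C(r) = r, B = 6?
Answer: 1849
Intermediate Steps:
(-49 + C(B))² = (-49 + 6)² = (-43)² = 1849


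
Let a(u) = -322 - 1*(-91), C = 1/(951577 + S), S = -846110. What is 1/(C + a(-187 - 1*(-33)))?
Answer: -105467/24362876 ≈ -0.0043290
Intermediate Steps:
C = 1/105467 (C = 1/(951577 - 846110) = 1/105467 ≈ 9.4816e-6)
a(u) = -231 (a(u) = -322 + 91 = -231)
1/(C + a(-187 - 1*(-33))) = 1/(1/105467 - 231) = 1/(-24362876/105467) = -105467/24362876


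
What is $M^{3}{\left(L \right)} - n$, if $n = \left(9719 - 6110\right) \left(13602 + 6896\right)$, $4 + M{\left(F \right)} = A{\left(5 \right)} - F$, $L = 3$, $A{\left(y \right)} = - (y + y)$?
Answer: $-73982195$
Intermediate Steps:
$A{\left(y \right)} = - 2 y$
$M{\left(F \right)} = -14 - F$ ($M{\left(F \right)} = -4 - \left(10 + F\right) = -14 - F$)
$n = 73977282$ ($n = 3609 \cdot 20498 = 73977282$)
$M^{3}{\left(L \right)} - n = \left(-14 - 3\right)^{3} - 73977282 = \left(-17\right)^{3} - 73977282 = -4913 - 73977282 = -73982195$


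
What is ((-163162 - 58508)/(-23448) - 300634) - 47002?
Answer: -1358524543/3908 ≈ -3.4763e+5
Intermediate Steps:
((-163162 - 58508)/(-23448) - 300634) - 47002 = (-221670*(-1/23448) - 300634) - 47002 = (36945/3908 - 300634) - 47002 = -1174840727/3908 - 47002 = -1358524543/3908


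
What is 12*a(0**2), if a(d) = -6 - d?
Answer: -72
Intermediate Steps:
12*a(0**2) = 12*(-6 - 1*0**2) = 12*(-6 - 1*0) = 12*(-6 + 0) = 12*(-6) = -72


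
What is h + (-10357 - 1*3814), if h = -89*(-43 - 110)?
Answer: -554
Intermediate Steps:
h = 13617 (h = -89*(-153) = 13617)
h + (-10357 - 1*3814) = 13617 + (-10357 - 1*3814) = 13617 + (-10357 - 3814) = 13617 - 14171 = -554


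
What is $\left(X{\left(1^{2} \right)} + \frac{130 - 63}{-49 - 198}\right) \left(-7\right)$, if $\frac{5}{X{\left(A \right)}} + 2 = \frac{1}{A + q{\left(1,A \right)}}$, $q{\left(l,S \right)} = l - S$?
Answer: $\frac{9114}{247} \approx 36.899$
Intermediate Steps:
$X{\left(A \right)} = -5$ ($X{\left(A \right)} = \frac{5}{-2 + \frac{1}{A - \left(-1 + A\right)}} = \frac{5}{-2 + 1^{-1}} = \frac{5}{-2 + 1} = \frac{5}{-1} = 5 \left(-1\right) = -5$)
$\left(X{\left(1^{2} \right)} + \frac{130 - 63}{-49 - 198}\right) \left(-7\right) = \left(-5 + \frac{130 - 63}{-49 - 198}\right) \left(-7\right) = \left(-5 + \frac{67}{-247}\right) \left(-7\right) = \left(-5 + 67 \left(- \frac{1}{247}\right)\right) \left(-7\right) = \left(-5 - \frac{67}{247}\right) \left(-7\right) = \left(- \frac{1302}{247}\right) \left(-7\right) = \frac{9114}{247}$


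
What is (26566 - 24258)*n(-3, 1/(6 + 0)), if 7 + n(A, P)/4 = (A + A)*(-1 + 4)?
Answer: -230800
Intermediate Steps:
n(A, P) = -28 + 24*A (n(A, P) = -28 + 4*((A + A)*(-1 + 4)) = -28 + 4*((2*A)*3) = -28 + 4*(6*A) = -28 + 24*A)
(26566 - 24258)*n(-3, 1/(6 + 0)) = (26566 - 24258)*(-28 + 24*(-3)) = 2308*(-28 - 72) = 2308*(-100) = -230800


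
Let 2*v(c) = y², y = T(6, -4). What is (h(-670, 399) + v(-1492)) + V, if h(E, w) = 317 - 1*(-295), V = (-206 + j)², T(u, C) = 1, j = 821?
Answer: 757675/2 ≈ 3.7884e+5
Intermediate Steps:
V = 378225 (V = (-206 + 821)² = 615² = 378225)
y = 1
h(E, w) = 612 (h(E, w) = 317 + 295 = 612)
v(c) = ½ (v(c) = (½)*1² = (½)*1 = ½)
(h(-670, 399) + v(-1492)) + V = (612 + ½) + 378225 = 1225/2 + 378225 = 757675/2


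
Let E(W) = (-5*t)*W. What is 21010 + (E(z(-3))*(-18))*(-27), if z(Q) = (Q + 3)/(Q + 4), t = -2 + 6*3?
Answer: 21010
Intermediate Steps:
t = 16 (t = -2 + 18 = 16)
z(Q) = (3 + Q)/(4 + Q)
E(W) = -80*W (E(W) = (-5*16)*W = -80*W)
21010 + (E(z(-3))*(-18))*(-27) = 21010 + (-80*(3 - 3)/(4 - 3)*(-18))*(-27) = 21010 + (-80*0/1*(-18))*(-27) = 21010 + (-80*0*(-18))*(-27) = 21010 + (0*(-18))*(-27) = 21010 + 0*(-27) = 21010 + 0 = 21010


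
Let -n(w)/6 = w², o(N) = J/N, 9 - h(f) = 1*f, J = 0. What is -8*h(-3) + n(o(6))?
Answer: -96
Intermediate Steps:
h(f) = 9 - f
o(N) = 0 (o(N) = 0/N = 0)
n(w) = -6*w²
-8*h(-3) + n(o(6)) = -8*(9 - 1*(-3)) - 6*0² = -8*(9 + 3) - 6*0 = -8*12 + 0 = -96 + 0 = -96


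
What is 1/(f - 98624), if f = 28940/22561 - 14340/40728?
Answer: -76572034/7551769019251 ≈ -1.0140e-5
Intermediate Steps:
f = 71261965/76572034 (f = 28940*(1/22561) - 14340*1/40728 = 28940/22561 - 1195/3394 = 71261965/76572034 ≈ 0.93065)
1/(f - 98624) = 1/(71261965/76572034 - 98624) = 1/(-7551769019251/76572034) = -76572034/7551769019251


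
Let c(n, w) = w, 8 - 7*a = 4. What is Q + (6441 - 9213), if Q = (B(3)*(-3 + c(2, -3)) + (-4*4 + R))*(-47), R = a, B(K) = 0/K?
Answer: -14328/7 ≈ -2046.9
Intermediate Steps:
a = 4/7 (a = 8/7 - 1/7*4 = 8/7 - 4/7 = 4/7 ≈ 0.57143)
B(K) = 0
R = 4/7 ≈ 0.57143
Q = 5076/7 (Q = (0*(-3 - 3) + (-4*4 + 4/7))*(-47) = (0*(-6) + (-16 + 4/7))*(-47) = (0 - 108/7)*(-47) = -108/7*(-47) = 5076/7 ≈ 725.14)
Q + (6441 - 9213) = 5076/7 + (6441 - 9213) = 5076/7 - 2772 = -14328/7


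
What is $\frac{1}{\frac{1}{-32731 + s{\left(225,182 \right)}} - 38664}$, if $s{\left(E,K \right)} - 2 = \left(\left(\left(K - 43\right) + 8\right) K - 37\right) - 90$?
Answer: $- \frac{6102}{235927729} \approx -2.5864 \cdot 10^{-5}$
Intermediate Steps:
$s{\left(E,K \right)} = -125 + K \left(-35 + K\right)$ ($s{\left(E,K \right)} = 2 + \left(\left(\left(\left(K - 43\right) + 8\right) K - 37\right) - 90\right) = 2 + \left(\left(\left(\left(-43 + K\right) + 8\right) K - 37\right) - 90\right) = 2 + \left(\left(\left(-35 + K\right) K - 37\right) - 90\right) = 2 + \left(\left(K \left(-35 + K\right) - 37\right) - 90\right) = 2 + \left(\left(-37 + K \left(-35 + K\right)\right) - 90\right) = 2 + \left(-127 + K \left(-35 + K\right)\right) = -125 + K \left(-35 + K\right)$)
$\frac{1}{\frac{1}{-32731 + s{\left(225,182 \right)}} - 38664} = \frac{1}{\frac{1}{-32731 - \left(6495 - 33124\right)} - 38664} = \frac{1}{\frac{1}{-32731 - -26629} - 38664} = \frac{1}{\frac{1}{-32731 + 26629} - 38664} = \frac{1}{\frac{1}{-6102} - 38664} = \frac{1}{- \frac{1}{6102} - 38664} = \frac{1}{- \frac{235927729}{6102}} = - \frac{6102}{235927729}$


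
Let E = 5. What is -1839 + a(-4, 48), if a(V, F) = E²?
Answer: -1814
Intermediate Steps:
a(V, F) = 25 (a(V, F) = 5² = 25)
-1839 + a(-4, 48) = -1839 + 25 = -1814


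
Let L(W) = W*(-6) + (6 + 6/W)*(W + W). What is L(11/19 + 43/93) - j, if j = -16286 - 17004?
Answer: 19618558/589 ≈ 33308.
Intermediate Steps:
L(W) = -6*W + 2*W*(6 + 6/W) (L(W) = -6*W + (6 + 6/W)*(2*W) = -6*W + 2*W*(6 + 6/W))
j = -33290
L(11/19 + 43/93) - j = (12 + 6*(11/19 + 43/93)) - 1*(-33290) = (12 + 6*(11*(1/19) + 43*(1/93))) + 33290 = (12 + 6*(11/19 + 43/93)) + 33290 = (12 + 6*(1840/1767)) + 33290 = (12 + 3680/589) + 33290 = 10748/589 + 33290 = 19618558/589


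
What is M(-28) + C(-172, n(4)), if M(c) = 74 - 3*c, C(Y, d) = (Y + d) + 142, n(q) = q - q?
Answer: 128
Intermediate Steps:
n(q) = 0
C(Y, d) = 142 + Y + d
M(c) = 74 - 3*c
M(-28) + C(-172, n(4)) = (74 - 3*(-28)) + (142 - 172 + 0) = (74 + 84) - 30 = 158 - 30 = 128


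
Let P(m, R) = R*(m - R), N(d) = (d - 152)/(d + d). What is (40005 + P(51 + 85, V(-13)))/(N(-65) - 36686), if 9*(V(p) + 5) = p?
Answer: -411586370/386286003 ≈ -1.0655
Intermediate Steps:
V(p) = -5 + p/9
N(d) = (-152 + d)/(2*d) (N(d) = (-152 + d)/((2*d)) = (-152 + d)*(1/(2*d)) = (-152 + d)/(2*d))
(40005 + P(51 + 85, V(-13)))/(N(-65) - 36686) = (40005 + (-5 + (1/9)*(-13))*((51 + 85) - (-5 + (1/9)*(-13))))/((1/2)*(-152 - 65)/(-65) - 36686) = (40005 + (-5 - 13/9)*(136 - (-5 - 13/9)))/((1/2)*(-1/65)*(-217) - 36686) = (40005 - 58*(136 - 1*(-58/9))/9)/(217/130 - 36686) = (40005 - 58*(136 + 58/9)/9)/(-4768963/130) = (40005 - 58/9*1282/9)*(-130/4768963) = (40005 - 74356/81)*(-130/4768963) = (3166049/81)*(-130/4768963) = -411586370/386286003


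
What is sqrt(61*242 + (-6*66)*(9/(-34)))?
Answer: 8*sqrt(67133)/17 ≈ 121.93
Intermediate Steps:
sqrt(61*242 + (-6*66)*(9/(-34))) = sqrt(14762 - 3564*(-1)/34) = sqrt(14762 - 396*(-9/34)) = sqrt(14762 + 1782/17) = sqrt(252736/17) = 8*sqrt(67133)/17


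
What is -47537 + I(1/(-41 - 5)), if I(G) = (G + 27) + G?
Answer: -1092731/23 ≈ -47510.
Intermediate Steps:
I(G) = 27 + 2*G (I(G) = (27 + G) + G = 27 + 2*G)
-47537 + I(1/(-41 - 5)) = -47537 + (27 + 2/(-41 - 5)) = -47537 + (27 + 2/(-46)) = -47537 + (27 + 2*(-1/46)) = -47537 + (27 - 1/23) = -47537 + 620/23 = -1092731/23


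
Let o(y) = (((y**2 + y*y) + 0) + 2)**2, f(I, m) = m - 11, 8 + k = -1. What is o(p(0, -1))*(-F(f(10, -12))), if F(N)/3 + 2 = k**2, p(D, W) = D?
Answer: -948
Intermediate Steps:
k = -9 (k = -8 - 1 = -9)
f(I, m) = -11 + m
F(N) = 237 (F(N) = -6 + 3*(-9)**2 = -6 + 3*81 = -6 + 243 = 237)
o(y) = (2 + 2*y**2)**2 (o(y) = (((y**2 + y**2) + 0) + 2)**2 = ((2*y**2 + 0) + 2)**2 = (2*y**2 + 2)**2 = (2 + 2*y**2)**2)
o(p(0, -1))*(-F(f(10, -12))) = (4*(1 + 0**2)**2)*(-1*237) = (4*(1 + 0)**2)*(-237) = (4*1**2)*(-237) = (4*1)*(-237) = 4*(-237) = -948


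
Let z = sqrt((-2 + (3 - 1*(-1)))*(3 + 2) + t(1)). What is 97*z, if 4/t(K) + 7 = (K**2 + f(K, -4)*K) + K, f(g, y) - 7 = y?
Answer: 194*sqrt(2) ≈ 274.36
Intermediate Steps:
f(g, y) = 7 + y
t(K) = 4/(-7 + K**2 + 4*K) (t(K) = 4/(-7 + ((K**2 + (7 - 4)*K) + K)) = 4/(-7 + ((K**2 + 3*K) + K)) = 4/(-7 + (K**2 + 4*K)) = 4/(-7 + K**2 + 4*K))
z = 2*sqrt(2) (z = sqrt((-2 + (3 - 1*(-1)))*(3 + 2) + 4/(-7 + 1**2 + 4*1)) = sqrt((-2 + (3 + 1))*5 + 4/(-7 + 1 + 4)) = sqrt((-2 + 4)*5 + 4/(-2)) = sqrt(2*5 + 4*(-1/2)) = sqrt(10 - 2) = sqrt(8) = 2*sqrt(2) ≈ 2.8284)
97*z = 97*(2*sqrt(2)) = 194*sqrt(2)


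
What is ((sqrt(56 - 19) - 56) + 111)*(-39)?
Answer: -2145 - 39*sqrt(37) ≈ -2382.2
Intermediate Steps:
((sqrt(56 - 19) - 56) + 111)*(-39) = ((sqrt(37) - 56) + 111)*(-39) = ((-56 + sqrt(37)) + 111)*(-39) = (55 + sqrt(37))*(-39) = -2145 - 39*sqrt(37)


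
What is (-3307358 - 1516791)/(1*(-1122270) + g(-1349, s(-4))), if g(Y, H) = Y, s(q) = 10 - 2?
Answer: 4824149/1123619 ≈ 4.2934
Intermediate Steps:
s(q) = 8
(-3307358 - 1516791)/(1*(-1122270) + g(-1349, s(-4))) = (-3307358 - 1516791)/(1*(-1122270) - 1349) = -4824149/(-1122270 - 1349) = -4824149/(-1123619) = -4824149*(-1/1123619) = 4824149/1123619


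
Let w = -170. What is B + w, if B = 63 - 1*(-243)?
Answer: 136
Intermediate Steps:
B = 306 (B = 63 + 243 = 306)
B + w = 306 - 170 = 136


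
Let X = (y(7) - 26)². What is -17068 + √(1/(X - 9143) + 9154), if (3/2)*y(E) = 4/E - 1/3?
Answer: -17068 + √10358001279116841979/33638183 ≈ -16972.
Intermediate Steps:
y(E) = -2/9 + 8/(3*E) (y(E) = 2*(4/E - 1/3)/3 = 2*(4/E - 1*⅓)/3 = 2*(4/E - ⅓)/3 = 2*(-⅓ + 4/E)/3 = -2/9 + 8/(3*E))
X = 2650384/3969 (X = ((2/9)*(12 - 1*7)/7 - 26)² = ((2/9)*(⅐)*(12 - 7) - 26)² = ((2/9)*(⅐)*5 - 26)² = (10/63 - 26)² = (-1628/63)² = 2650384/3969 ≈ 667.77)
-17068 + √(1/(X - 9143) + 9154) = -17068 + √(1/(2650384/3969 - 9143) + 9154) = -17068 + √(1/(-33638183/3969) + 9154) = -17068 + √(-3969/33638183 + 9154) = -17068 + √(307923923213/33638183) = -17068 + √10358001279116841979/33638183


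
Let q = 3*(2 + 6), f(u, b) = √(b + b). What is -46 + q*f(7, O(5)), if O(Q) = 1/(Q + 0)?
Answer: -46 + 24*√10/5 ≈ -30.821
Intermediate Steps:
O(Q) = 1/Q
f(u, b) = √2*√b (f(u, b) = √(2*b) = √2*√b)
q = 24 (q = 3*8 = 24)
-46 + q*f(7, O(5)) = -46 + 24*(√2*√(1/5)) = -46 + 24*(√2*√(⅕)) = -46 + 24*(√2*(√5/5)) = -46 + 24*(√10/5) = -46 + 24*√10/5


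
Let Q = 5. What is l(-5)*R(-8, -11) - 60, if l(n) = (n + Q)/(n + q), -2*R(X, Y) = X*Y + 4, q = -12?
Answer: -60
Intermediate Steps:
R(X, Y) = -2 - X*Y/2 (R(X, Y) = -(X*Y + 4)/2 = -(4 + X*Y)/2 = -2 - X*Y/2)
l(n) = (5 + n)/(-12 + n) (l(n) = (n + 5)/(n - 12) = (5 + n)/(-12 + n))
l(-5)*R(-8, -11) - 60 = ((5 - 5)/(-12 - 5))*(-2 - ½*(-8)*(-11)) - 60 = (0/(-17))*(-2 - 44) - 60 = -1/17*0*(-46) - 60 = 0*(-46) - 60 = 0 - 60 = -60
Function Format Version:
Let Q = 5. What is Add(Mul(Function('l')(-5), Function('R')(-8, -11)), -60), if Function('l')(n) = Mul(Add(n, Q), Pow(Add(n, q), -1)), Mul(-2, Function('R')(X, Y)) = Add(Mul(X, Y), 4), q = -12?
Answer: -60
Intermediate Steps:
Function('R')(X, Y) = Add(-2, Mul(Rational(-1, 2), X, Y)) (Function('R')(X, Y) = Mul(Rational(-1, 2), Add(Mul(X, Y), 4)) = Mul(Rational(-1, 2), Add(4, Mul(X, Y))) = Add(-2, Mul(Rational(-1, 2), X, Y)))
Function('l')(n) = Mul(Pow(Add(-12, n), -1), Add(5, n)) (Function('l')(n) = Mul(Add(n, 5), Pow(Add(n, -12), -1)) = Mul(Add(5, n), Pow(Add(-12, n), -1)) = Mul(Pow(Add(-12, n), -1), Add(5, n)))
Add(Mul(Function('l')(-5), Function('R')(-8, -11)), -60) = Add(Mul(Mul(Pow(Add(-12, -5), -1), Add(5, -5)), Add(-2, Mul(Rational(-1, 2), -8, -11))), -60) = Add(Mul(Mul(Pow(-17, -1), 0), Add(-2, -44)), -60) = Add(Mul(Mul(Rational(-1, 17), 0), -46), -60) = Add(Mul(0, -46), -60) = Add(0, -60) = -60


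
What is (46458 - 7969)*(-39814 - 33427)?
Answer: -2818972849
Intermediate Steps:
(46458 - 7969)*(-39814 - 33427) = 38489*(-73241) = -2818972849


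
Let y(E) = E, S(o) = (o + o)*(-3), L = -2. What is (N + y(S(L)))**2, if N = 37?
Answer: 2401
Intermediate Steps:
S(o) = -6*o (S(o) = (2*o)*(-3) = -6*o)
(N + y(S(L)))**2 = (37 - 6*(-2))**2 = (37 + 12)**2 = 49**2 = 2401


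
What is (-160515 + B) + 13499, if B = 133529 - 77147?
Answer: -90634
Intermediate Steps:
B = 56382
(-160515 + B) + 13499 = (-160515 + 56382) + 13499 = -104133 + 13499 = -90634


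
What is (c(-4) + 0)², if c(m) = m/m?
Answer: 1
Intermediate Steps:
c(m) = 1
(c(-4) + 0)² = (1 + 0)² = 1² = 1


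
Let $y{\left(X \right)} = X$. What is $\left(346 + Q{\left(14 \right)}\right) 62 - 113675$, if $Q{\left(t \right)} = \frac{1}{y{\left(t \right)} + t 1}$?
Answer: $- \frac{1291091}{14} \approx -92221.0$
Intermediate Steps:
$Q{\left(t \right)} = \frac{1}{2 t}$ ($Q{\left(t \right)} = \frac{1}{t + t 1} = \frac{1}{t + t} = \frac{1}{2 t}$)
$\left(346 + Q{\left(14 \right)}\right) 62 - 113675 = \left(346 + \frac{1}{2 \cdot 14}\right) 62 - 113675 = \left(346 + \frac{1}{2} \cdot \frac{1}{14}\right) 62 - 113675 = \left(346 + \frac{1}{28}\right) 62 - 113675 = \frac{9689}{28} \cdot 62 - 113675 = \frac{300359}{14} - 113675 = - \frac{1291091}{14}$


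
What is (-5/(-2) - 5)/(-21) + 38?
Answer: 1601/42 ≈ 38.119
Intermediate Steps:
(-5/(-2) - 5)/(-21) + 38 = -(-5*(-½) - 5)/21 + 38 = -(5/2 - 5)/21 + 38 = -1/21*(-5/2) + 38 = 5/42 + 38 = 1601/42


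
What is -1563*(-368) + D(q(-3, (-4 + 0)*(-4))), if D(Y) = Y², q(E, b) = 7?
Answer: 575233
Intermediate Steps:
-1563*(-368) + D(q(-3, (-4 + 0)*(-4))) = -1563*(-368) + 7² = 575184 + 49 = 575233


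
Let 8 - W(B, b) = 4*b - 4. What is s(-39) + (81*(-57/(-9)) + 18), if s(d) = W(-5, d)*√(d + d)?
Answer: 531 + 168*I*√78 ≈ 531.0 + 1483.7*I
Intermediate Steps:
W(B, b) = 12 - 4*b (W(B, b) = 8 - (4*b - 4) = 8 - (-4 + 4*b) = 8 + (4 - 4*b) = 12 - 4*b)
s(d) = √2*√d*(12 - 4*d) (s(d) = (12 - 4*d)*√(d + d) = (12 - 4*d)*√(2*d) = (12 - 4*d)*(√2*√d) = √2*√d*(12 - 4*d))
s(-39) + (81*(-57/(-9)) + 18) = 4*√2*√(-39)*(3 - 1*(-39)) + (81*(-57/(-9)) + 18) = 4*√2*(I*√39)*(3 + 39) + (81*(-57*(-⅑)) + 18) = 4*√2*(I*√39)*42 + (81*(19/3) + 18) = 168*I*√78 + (513 + 18) = 168*I*√78 + 531 = 531 + 168*I*√78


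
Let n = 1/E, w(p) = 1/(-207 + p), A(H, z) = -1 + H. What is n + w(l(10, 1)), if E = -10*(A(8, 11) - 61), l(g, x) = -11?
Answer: -161/58860 ≈ -0.0027353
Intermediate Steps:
E = 540 (E = -10*((-1 + 8) - 61) = -10*(7 - 61) = -10*(-54) = 540)
n = 1/540 ≈ 0.0018519
n + w(l(10, 1)) = 1/540 + 1/(-207 - 11) = 1/540 + 1/(-218) = 1/540 - 1/218 = -161/58860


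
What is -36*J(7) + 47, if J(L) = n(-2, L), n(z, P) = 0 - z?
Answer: -25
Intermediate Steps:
n(z, P) = -z
J(L) = 2 (J(L) = -1*(-2) = 2)
-36*J(7) + 47 = -36*2 + 47 = -72 + 47 = -25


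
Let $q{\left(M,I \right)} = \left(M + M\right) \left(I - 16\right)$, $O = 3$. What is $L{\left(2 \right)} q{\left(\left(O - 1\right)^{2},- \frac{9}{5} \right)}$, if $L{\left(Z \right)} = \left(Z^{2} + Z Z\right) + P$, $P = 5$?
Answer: $- \frac{9256}{5} \approx -1851.2$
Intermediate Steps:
$L{\left(Z \right)} = 5 + 2 Z^{2}$ ($L{\left(Z \right)} = \left(Z^{2} + Z Z\right) + 5 = \left(Z^{2} + Z^{2}\right) + 5 = 2 Z^{2} + 5 = 5 + 2 Z^{2}$)
$q{\left(M,I \right)} = 2 M \left(-16 + I\right)$
$L{\left(2 \right)} q{\left(\left(O - 1\right)^{2},- \frac{9}{5} \right)} = \left(5 + 2 \cdot 2^{2}\right) 2 \left(3 - 1\right)^{2} \left(-16 - \frac{9}{5}\right) = \left(5 + 2 \cdot 4\right) 2 \cdot 2^{2} \left(-16 - \frac{9}{5}\right) = \left(5 + 8\right) 2 \cdot 4 \left(-16 - \frac{9}{5}\right) = 13 \cdot 2 \cdot 4 \left(- \frac{89}{5}\right) = 13 \left(- \frac{712}{5}\right) = - \frac{9256}{5}$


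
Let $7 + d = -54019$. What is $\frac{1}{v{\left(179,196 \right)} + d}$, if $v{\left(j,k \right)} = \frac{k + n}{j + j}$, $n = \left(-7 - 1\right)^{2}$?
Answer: $- \frac{179}{9670524} \approx -1.851 \cdot 10^{-5}$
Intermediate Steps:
$d = -54026$ ($d = -7 - 54019 = -54026$)
$n = 64$ ($n = \left(-8\right)^{2} = 64$)
$v{\left(j,k \right)} = \frac{64 + k}{2 j}$ ($v{\left(j,k \right)} = \frac{k + 64}{j + j} = \frac{64 + k}{2 j}$)
$\frac{1}{v{\left(179,196 \right)} + d} = \frac{1}{\frac{64 + 196}{2 \cdot 179} - 54026} = \frac{1}{\frac{1}{2} \cdot \frac{1}{179} \cdot 260 - 54026} = \frac{1}{\frac{130}{179} - 54026} = \frac{1}{- \frac{9670524}{179}} = - \frac{179}{9670524}$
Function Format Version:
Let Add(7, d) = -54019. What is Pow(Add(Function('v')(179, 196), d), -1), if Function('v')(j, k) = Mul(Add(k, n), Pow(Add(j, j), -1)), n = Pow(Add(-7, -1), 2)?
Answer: Rational(-179, 9670524) ≈ -1.8510e-5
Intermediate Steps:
d = -54026 (d = Add(-7, -54019) = -54026)
n = 64 (n = Pow(-8, 2) = 64)
Function('v')(j, k) = Mul(Rational(1, 2), Pow(j, -1), Add(64, k)) (Function('v')(j, k) = Mul(Add(k, 64), Pow(Add(j, j), -1)) = Mul(Add(64, k), Pow(Mul(2, j), -1)) = Mul(Add(64, k), Mul(Rational(1, 2), Pow(j, -1))) = Mul(Rational(1, 2), Pow(j, -1), Add(64, k)))
Pow(Add(Function('v')(179, 196), d), -1) = Pow(Add(Mul(Rational(1, 2), Pow(179, -1), Add(64, 196)), -54026), -1) = Pow(Add(Mul(Rational(1, 2), Rational(1, 179), 260), -54026), -1) = Pow(Add(Rational(130, 179), -54026), -1) = Pow(Rational(-9670524, 179), -1) = Rational(-179, 9670524)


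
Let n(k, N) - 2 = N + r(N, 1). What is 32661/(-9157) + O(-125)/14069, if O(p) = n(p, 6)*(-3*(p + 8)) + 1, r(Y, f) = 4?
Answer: -38266288/11711803 ≈ -3.2673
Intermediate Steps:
n(k, N) = 6 + N (n(k, N) = 2 + (N + 4) = 2 + (4 + N) = 6 + N)
O(p) = -287 - 36*p (O(p) = (6 + 6)*(-3*(p + 8)) + 1 = 12*(-3*(8 + p)) + 1 = 12*(-24 - 3*p) + 1 = (-288 - 36*p) + 1 = -287 - 36*p)
32661/(-9157) + O(-125)/14069 = 32661/(-9157) + (-287 - 36*(-125))/14069 = 32661*(-1/9157) + (-287 + 4500)*(1/14069) = -32661/9157 + 4213*(1/14069) = -32661/9157 + 383/1279 = -38266288/11711803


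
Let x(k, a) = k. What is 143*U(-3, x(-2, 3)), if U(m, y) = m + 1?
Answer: -286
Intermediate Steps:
U(m, y) = 1 + m
143*U(-3, x(-2, 3)) = 143*(1 - 3) = 143*(-2) = -286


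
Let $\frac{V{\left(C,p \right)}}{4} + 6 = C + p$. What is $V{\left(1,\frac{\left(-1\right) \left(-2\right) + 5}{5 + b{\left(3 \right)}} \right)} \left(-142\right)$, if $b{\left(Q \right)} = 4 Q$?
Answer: $\frac{44304}{17} \approx 2606.1$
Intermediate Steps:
$V{\left(C,p \right)} = -24 + 4 C + 4 p$ ($V{\left(C,p \right)} = -24 + 4 \left(C + p\right) = -24 + \left(4 C + 4 p\right) = -24 + 4 C + 4 p$)
$V{\left(1,\frac{\left(-1\right) \left(-2\right) + 5}{5 + b{\left(3 \right)}} \right)} \left(-142\right) = \left(-24 + 4 \cdot 1 + 4 \frac{\left(-1\right) \left(-2\right) + 5}{5 + 4 \cdot 3}\right) \left(-142\right) = \left(-24 + 4 + 4 \frac{2 + 5}{5 + 12}\right) \left(-142\right) = \left(-24 + 4 + 4 \cdot \frac{7}{17}\right) \left(-142\right) = \left(-24 + 4 + \frac{28}{17}\right) \left(-142\right) = \left(- \frac{312}{17}\right) \left(-142\right) = \frac{44304}{17}$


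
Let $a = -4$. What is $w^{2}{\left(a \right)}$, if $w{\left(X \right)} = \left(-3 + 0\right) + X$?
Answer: $49$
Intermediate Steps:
$w{\left(X \right)} = -3 + X$
$w^{2}{\left(a \right)} = \left(-3 - 4\right)^{2} = \left(-7\right)^{2} = 49$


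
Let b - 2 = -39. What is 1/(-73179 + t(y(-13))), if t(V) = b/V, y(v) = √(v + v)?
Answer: -1902654/139234318435 - 37*I*√26/139234318435 ≈ -1.3665e-5 - 1.355e-9*I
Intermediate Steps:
b = -37 (b = 2 - 39 = -37)
y(v) = √2*√v (y(v) = √(2*v) = √2*√v)
t(V) = -37/V
1/(-73179 + t(y(-13))) = 1/(-73179 - 37*(-I*√26/26)) = 1/(-73179 - (-37)*I*√26/26) = 1/(-73179 + 37*I*√26/26)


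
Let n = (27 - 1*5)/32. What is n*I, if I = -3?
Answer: -33/16 ≈ -2.0625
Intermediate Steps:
n = 11/16 (n = (27 - 5)*(1/32) = 22*(1/32) = 11/16 ≈ 0.68750)
n*I = (11/16)*(-3) = -33/16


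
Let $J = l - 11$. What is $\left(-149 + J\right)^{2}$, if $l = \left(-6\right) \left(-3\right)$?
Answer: $20164$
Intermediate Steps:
$l = 18$
$J = 7$ ($J = 18 - 11 = 7$)
$\left(-149 + J\right)^{2} = \left(-149 + 7\right)^{2} = \left(-142\right)^{2} = 20164$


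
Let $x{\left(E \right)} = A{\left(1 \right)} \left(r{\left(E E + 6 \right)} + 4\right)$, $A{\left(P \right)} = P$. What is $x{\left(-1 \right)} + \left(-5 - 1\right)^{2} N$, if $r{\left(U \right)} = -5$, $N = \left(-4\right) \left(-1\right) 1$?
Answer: $143$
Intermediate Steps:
$N = 4$ ($N = 4 \cdot 1 = 4$)
$x{\left(E \right)} = -1$ ($x{\left(E \right)} = 1 \left(-5 + 4\right) = 1 \left(-1\right) = -1$)
$x{\left(-1 \right)} + \left(-5 - 1\right)^{2} N = -1 + \left(-5 - 1\right)^{2} \cdot 4 = -1 + \left(-6\right)^{2} \cdot 4 = -1 + 36 \cdot 4 = -1 + 144 = 143$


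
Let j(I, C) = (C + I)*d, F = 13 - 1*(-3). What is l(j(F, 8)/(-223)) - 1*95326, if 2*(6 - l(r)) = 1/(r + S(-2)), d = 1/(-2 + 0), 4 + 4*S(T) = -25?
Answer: -611858634/6419 ≈ -95320.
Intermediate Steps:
S(T) = -29/4 (S(T) = -1 + (¼)*(-25) = -1 - 25/4 = -29/4)
F = 16 (F = 13 + 3 = 16)
d = -½ (d = 1/(-2) = -½ ≈ -0.50000)
j(I, C) = -C/2 - I/2 (j(I, C) = (C + I)*(-½) = -C/2 - I/2)
l(r) = 6 - 1/(2*(-29/4 + r)) (l(r) = 6 - 1/(2*(r - 29/4)) = 6 - 1/(2*(-29/4 + r)))
l(j(F, 8)/(-223)) - 1*95326 = 8*(-22 + 3*((-½*8 - ½*16)/(-223)))/(-29 + 4*((-½*8 - ½*16)/(-223))) - 1*95326 = 8*(-22 + 3*((-4 - 8)*(-1/223)))/(-29 + 4*((-4 - 8)*(-1/223))) - 95326 = 8*(-22 + 3*(-12*(-1/223)))/(-29 + 4*(-12*(-1/223))) - 95326 = 8*(-22 + 3*(12/223))/(-29 + 4*(12/223)) - 95326 = 8*(-22 + 36/223)/(-29 + 48/223) - 95326 = 8*(-4870/223)/(-6419/223) - 95326 = 8*(-223/6419)*(-4870/223) - 95326 = 38960/6419 - 95326 = -611858634/6419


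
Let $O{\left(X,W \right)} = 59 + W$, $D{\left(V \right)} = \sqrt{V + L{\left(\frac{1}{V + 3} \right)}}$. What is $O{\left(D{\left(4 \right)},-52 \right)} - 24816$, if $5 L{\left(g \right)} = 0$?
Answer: $-24809$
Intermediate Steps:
$L{\left(g \right)} = 0$ ($L{\left(g \right)} = \frac{1}{5} \cdot 0 = 0$)
$D{\left(V \right)} = \sqrt{V}$ ($D{\left(V \right)} = \sqrt{V + 0} = \sqrt{V}$)
$O{\left(D{\left(4 \right)},-52 \right)} - 24816 = \left(59 - 52\right) - 24816 = 7 - 24816 = -24809$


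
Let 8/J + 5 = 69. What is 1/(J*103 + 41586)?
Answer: 8/332791 ≈ 2.4039e-5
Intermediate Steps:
J = ⅛ (J = 8/(-5 + 69) = 8/64 = 8*(1/64) = ⅛ ≈ 0.12500)
1/(J*103 + 41586) = 1/((⅛)*103 + 41586) = 1/(103/8 + 41586) = 1/(332791/8) = 8/332791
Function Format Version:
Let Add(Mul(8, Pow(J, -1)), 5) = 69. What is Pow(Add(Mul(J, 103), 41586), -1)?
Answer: Rational(8, 332791) ≈ 2.4039e-5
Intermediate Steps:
J = Rational(1, 8) (J = Mul(8, Pow(Add(-5, 69), -1)) = Mul(8, Pow(64, -1)) = Mul(8, Rational(1, 64)) = Rational(1, 8) ≈ 0.12500)
Pow(Add(Mul(J, 103), 41586), -1) = Pow(Add(Mul(Rational(1, 8), 103), 41586), -1) = Pow(Add(Rational(103, 8), 41586), -1) = Pow(Rational(332791, 8), -1) = Rational(8, 332791)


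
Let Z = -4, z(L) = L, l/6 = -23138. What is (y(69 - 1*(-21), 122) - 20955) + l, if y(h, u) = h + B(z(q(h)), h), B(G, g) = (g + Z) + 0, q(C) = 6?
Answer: -159607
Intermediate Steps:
l = -138828 (l = 6*(-23138) = -138828)
B(G, g) = -4 + g (B(G, g) = (g - 4) + 0 = (-4 + g) + 0 = -4 + g)
y(h, u) = -4 + 2*h (y(h, u) = h + (-4 + h) = -4 + 2*h)
(y(69 - 1*(-21), 122) - 20955) + l = ((-4 + 2*(69 - 1*(-21))) - 20955) - 138828 = ((-4 + 2*(69 + 21)) - 20955) - 138828 = ((-4 + 2*90) - 20955) - 138828 = ((-4 + 180) - 20955) - 138828 = (176 - 20955) - 138828 = -20779 - 138828 = -159607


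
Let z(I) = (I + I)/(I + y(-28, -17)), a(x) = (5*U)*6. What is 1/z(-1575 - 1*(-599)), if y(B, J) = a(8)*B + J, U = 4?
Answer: 4353/1952 ≈ 2.2300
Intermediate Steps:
a(x) = 120 (a(x) = (5*4)*6 = 20*6 = 120)
y(B, J) = J + 120*B (y(B, J) = 120*B + J = J + 120*B)
z(I) = 2*I/(-3377 + I) (z(I) = (I + I)/(I + (-17 + 120*(-28))) = (2*I)/(I + (-17 - 3360)) = (2*I)/(I - 3377) = (2*I)/(-3377 + I) = 2*I/(-3377 + I))
1/z(-1575 - 1*(-599)) = 1/(2*(-1575 - 1*(-599))/(-3377 + (-1575 - 1*(-599)))) = 1/(2*(-1575 + 599)/(-3377 + (-1575 + 599))) = 1/(2*(-976)/(-3377 - 976)) = 1/(2*(-976)/(-4353)) = 1/(2*(-976)*(-1/4353)) = 1/(1952/4353) = 4353/1952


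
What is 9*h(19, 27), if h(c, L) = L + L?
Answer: 486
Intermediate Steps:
h(c, L) = 2*L
9*h(19, 27) = 9*(2*27) = 9*54 = 486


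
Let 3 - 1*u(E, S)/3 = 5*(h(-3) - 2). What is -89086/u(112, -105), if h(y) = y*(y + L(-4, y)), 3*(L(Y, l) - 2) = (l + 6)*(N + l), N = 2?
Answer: 89086/51 ≈ 1746.8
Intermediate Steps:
L(Y, l) = 2 + (2 + l)*(6 + l)/3 (L(Y, l) = 2 + ((l + 6)*(2 + l))/3 = 2 + ((6 + l)*(2 + l))/3 = 2 + ((2 + l)*(6 + l))/3 = 2 + (2 + l)*(6 + l)/3)
h(y) = y*(6 + y²/3 + 11*y/3) (h(y) = y*(y + (6 + y²/3 + 8*y/3)) = y*(6 + y²/3 + 11*y/3))
u(E, S) = -51 (u(E, S) = 9 - 15*((⅓)*(-3)*(18 + (-3)² + 11*(-3)) - 2) = 9 - 15*((⅓)*(-3)*(18 + 9 - 33) - 2) = 9 - 15*((⅓)*(-3)*(-6) - 2) = 9 - 15*(6 - 2) = 9 - 15*4 = 9 - 3*20 = 9 - 60 = -51)
-89086/u(112, -105) = -89086/(-51) = -89086*(-1/51) = 89086/51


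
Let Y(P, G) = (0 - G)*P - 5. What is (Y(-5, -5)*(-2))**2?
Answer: 3600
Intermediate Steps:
Y(P, G) = -5 - G*P (Y(P, G) = (-G)*P - 5 = -G*P - 5 = -5 - G*P)
(Y(-5, -5)*(-2))**2 = ((-5 - 1*(-5)*(-5))*(-2))**2 = ((-5 - 25)*(-2))**2 = (-30*(-2))**2 = 60**2 = 3600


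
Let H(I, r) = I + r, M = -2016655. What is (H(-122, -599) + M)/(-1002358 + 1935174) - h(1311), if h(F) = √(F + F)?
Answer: -126086/58301 - √2622 ≈ -53.368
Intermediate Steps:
h(F) = √2*√F (h(F) = √(2*F) = √2*√F)
(H(-122, -599) + M)/(-1002358 + 1935174) - h(1311) = ((-122 - 599) - 2016655)/(-1002358 + 1935174) - √2*√1311 = (-721 - 2016655)/932816 - √2622 = -2017376*1/932816 - √2622 = -126086/58301 - √2622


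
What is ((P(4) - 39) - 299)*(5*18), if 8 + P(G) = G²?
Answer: -29700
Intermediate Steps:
P(G) = -8 + G²
((P(4) - 39) - 299)*(5*18) = (((-8 + 4²) - 39) - 299)*(5*18) = (((-8 + 16) - 39) - 299)*90 = ((8 - 39) - 299)*90 = (-31 - 299)*90 = -330*90 = -29700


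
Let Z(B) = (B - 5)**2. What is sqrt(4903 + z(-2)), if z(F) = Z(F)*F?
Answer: 31*sqrt(5) ≈ 69.318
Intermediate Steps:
Z(B) = (-5 + B)**2
z(F) = F*(-5 + F)**2 (z(F) = (-5 + F)**2*F = F*(-5 + F)**2)
sqrt(4903 + z(-2)) = sqrt(4903 - 2*(-5 - 2)**2) = sqrt(4903 - 2*(-7)**2) = sqrt(4903 - 2*49) = sqrt(4903 - 98) = sqrt(4805) = 31*sqrt(5)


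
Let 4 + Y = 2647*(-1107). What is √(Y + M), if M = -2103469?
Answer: I*√5033702 ≈ 2243.6*I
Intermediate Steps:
Y = -2930233 (Y = -4 + 2647*(-1107) = -4 - 2930229 = -2930233)
√(Y + M) = √(-2930233 - 2103469) = √(-5033702) = I*√5033702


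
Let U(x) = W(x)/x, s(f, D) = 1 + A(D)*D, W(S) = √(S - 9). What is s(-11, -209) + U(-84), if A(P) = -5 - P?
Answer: -42635 - I*√93/84 ≈ -42635.0 - 0.11481*I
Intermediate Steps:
W(S) = √(-9 + S)
s(f, D) = 1 + D*(-5 - D) (s(f, D) = 1 + (-5 - D)*D = 1 + D*(-5 - D))
U(x) = √(-9 + x)/x
s(-11, -209) + U(-84) = (1 - 1*(-209)*(5 - 209)) + √(-9 - 84)/(-84) = (1 - 1*(-209)*(-204)) - I*√93/84 = (1 - 42636) - I*√93/84 = -42635 - I*√93/84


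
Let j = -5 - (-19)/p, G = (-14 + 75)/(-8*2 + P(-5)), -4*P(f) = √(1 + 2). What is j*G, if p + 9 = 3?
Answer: 382592/12279 - 5978*√3/12279 ≈ 30.315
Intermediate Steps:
p = -6 (p = -9 + 3 = -6)
P(f) = -√3/4 (P(f) = -√(1 + 2)/4 = -√3/4)
G = 61/(-16 - √3/4) (G = (-14 + 75)/(-8*2 - √3/4) = 61/(-16 - √3/4) ≈ -3.7120)
j = -49/6 (j = -5 - (-19)/(-6) = -5 - (-19)*(-1)/6 = -5 - 1*19/6 = -5 - 19/6 = -49/6 ≈ -8.1667)
j*G = -49*(-15616/4093 + 244*√3/4093)/6 = 382592/12279 - 5978*√3/12279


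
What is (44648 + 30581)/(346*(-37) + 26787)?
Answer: 75229/13985 ≈ 5.3793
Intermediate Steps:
(44648 + 30581)/(346*(-37) + 26787) = 75229/(-12802 + 26787) = 75229/13985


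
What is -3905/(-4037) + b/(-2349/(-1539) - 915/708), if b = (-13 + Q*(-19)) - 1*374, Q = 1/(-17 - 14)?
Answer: -19699787939/11934473 ≈ -1650.7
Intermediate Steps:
Q = -1/31 (Q = 1/(-31) = -1/31 ≈ -0.032258)
b = -11978/31 (b = (-13 - 1/31*(-19)) - 1*374 = (-13 + 19/31) - 374 = -384/31 - 374 = -11978/31 ≈ -386.39)
-3905/(-4037) + b/(-2349/(-1539) - 915/708) = -3905/(-4037) - 11978/(31*(-2349/(-1539) - 915/708)) = -3905*(-1/4037) - 11978/(31*(-2349*(-1/1539) - 915*1/708)) = 355/367 - 11978/(31*(29/19 - 305/236)) = 355/367 - 11978/(31*1049/4484) = 355/367 - 11978/31*4484/1049 = 355/367 - 53709352/32519 = -19699787939/11934473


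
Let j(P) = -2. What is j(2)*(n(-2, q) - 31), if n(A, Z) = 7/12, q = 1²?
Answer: 365/6 ≈ 60.833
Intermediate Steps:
q = 1
n(A, Z) = 7/12 (n(A, Z) = 7*(1/12) = 7/12)
j(2)*(n(-2, q) - 31) = -2*(7/12 - 31) = -2*(-365/12) = 365/6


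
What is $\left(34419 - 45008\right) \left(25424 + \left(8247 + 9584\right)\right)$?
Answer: $-458027195$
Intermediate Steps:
$\left(34419 - 45008\right) \left(25424 + \left(8247 + 9584\right)\right) = - 10589 \left(25424 + 17831\right) = \left(-10589\right) 43255 = -458027195$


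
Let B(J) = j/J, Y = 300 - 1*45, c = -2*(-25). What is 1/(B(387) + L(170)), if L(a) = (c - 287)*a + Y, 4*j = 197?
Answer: -1548/61973983 ≈ -2.4978e-5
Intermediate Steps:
j = 197/4 (j = (¼)*197 = 197/4 ≈ 49.250)
c = 50
Y = 255 (Y = 300 - 45 = 255)
L(a) = 255 - 237*a (L(a) = (50 - 287)*a + 255 = -237*a + 255 = 255 - 237*a)
B(J) = 197/(4*J)
1/(B(387) + L(170)) = 1/((197/4)/387 + (255 - 237*170)) = 1/((197/4)*(1/387) + (255 - 40290)) = 1/(197/1548 - 40035) = 1/(-61973983/1548) = -1548/61973983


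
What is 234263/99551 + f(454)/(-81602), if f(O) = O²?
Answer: -701362295/4061780351 ≈ -0.17267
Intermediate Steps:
234263/99551 + f(454)/(-81602) = 234263/99551 + 454²/(-81602) = 234263*(1/99551) + 206116*(-1/81602) = 234263/99551 - 103058/40801 = -701362295/4061780351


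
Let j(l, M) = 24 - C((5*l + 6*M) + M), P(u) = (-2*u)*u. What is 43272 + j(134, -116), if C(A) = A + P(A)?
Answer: 83766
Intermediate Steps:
P(u) = -2*u²
C(A) = A - 2*A²
j(l, M) = 24 - (5*l + 7*M)*(1 - 14*M - 10*l) (j(l, M) = 24 - ((5*l + 6*M) + M)*(1 - 2*((5*l + 6*M) + M)) = 24 - (5*l + 7*M)*(1 - 2*(5*l + 7*M)) = 24 - (5*l + 7*M)*(1 + (-14*M - 10*l)) = 24 - (5*l + 7*M)*(1 - 14*M - 10*l))
43272 + j(134, -116) = 43272 + (24 - 7*(-116) - 5*134 + 2*(5*134 + 7*(-116))²) = 43272 + (24 + 812 - 670 + 2*(670 - 812)²) = 43272 + (24 + 812 - 670 + 2*(-142)²) = 43272 + (24 + 812 - 670 + 2*20164) = 43272 + (24 + 812 - 670 + 40328) = 43272 + 40494 = 83766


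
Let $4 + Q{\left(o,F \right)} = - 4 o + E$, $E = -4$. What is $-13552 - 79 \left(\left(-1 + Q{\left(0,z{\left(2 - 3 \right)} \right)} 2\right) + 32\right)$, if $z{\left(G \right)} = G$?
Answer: $-14737$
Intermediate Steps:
$Q{\left(o,F \right)} = -8 - 4 o$ ($Q{\left(o,F \right)} = -4 - \left(4 + 4 o\right) = -8 - 4 o$)
$-13552 - 79 \left(\left(-1 + Q{\left(0,z{\left(2 - 3 \right)} \right)} 2\right) + 32\right) = -13552 - 79 \left(\left(-1 + \left(-8 - 0\right) 2\right) + 32\right) = -13552 - 79 \left(\left(-1 + \left(-8 + 0\right) 2\right) + 32\right) = -13552 - 79 \left(\left(-1 - 16\right) + 32\right) = -13552 - 79 \left(-17 + 32\right) = -13552 - 1185 = -14737$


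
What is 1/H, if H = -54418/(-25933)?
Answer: 25933/54418 ≈ 0.47655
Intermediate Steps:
H = 54418/25933 (H = -54418*(-1/25933) = 54418/25933 ≈ 2.0984)
1/H = 1/(54418/25933) = 25933/54418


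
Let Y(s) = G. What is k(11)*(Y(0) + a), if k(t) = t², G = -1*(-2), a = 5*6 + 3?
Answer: 4235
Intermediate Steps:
a = 33 (a = 30 + 3 = 33)
G = 2
Y(s) = 2
k(11)*(Y(0) + a) = 11²*(2 + 33) = 121*35 = 4235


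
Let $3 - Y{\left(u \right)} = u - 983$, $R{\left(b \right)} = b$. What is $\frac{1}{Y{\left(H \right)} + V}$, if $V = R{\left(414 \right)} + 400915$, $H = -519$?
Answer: $\frac{1}{402834} \approx 2.4824 \cdot 10^{-6}$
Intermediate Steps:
$Y{\left(u \right)} = 986 - u$ ($Y{\left(u \right)} = 3 - \left(u - 983\right) = 3 - \left(-983 + u\right) = 986 - u$)
$V = 401329$ ($V = 414 + 400915 = 401329$)
$\frac{1}{Y{\left(H \right)} + V} = \frac{1}{\left(986 - -519\right) + 401329} = \frac{1}{\left(986 + 519\right) + 401329} = \frac{1}{1505 + 401329} = \frac{1}{402834}$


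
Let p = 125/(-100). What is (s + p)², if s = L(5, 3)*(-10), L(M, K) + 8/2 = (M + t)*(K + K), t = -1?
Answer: 648025/16 ≈ 40502.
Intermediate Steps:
L(M, K) = -4 + 2*K*(-1 + M) (L(M, K) = -4 + (M - 1)*(K + K) = -4 + (-1 + M)*(2*K) = -4 + 2*K*(-1 + M))
s = -200 (s = (-4 - 2*3 + 2*3*5)*(-10) = (-4 - 6 + 30)*(-10) = 20*(-10) = -200)
p = -5/4 (p = 125*(-1/100) = -5/4 ≈ -1.2500)
(s + p)² = (-200 - 5/4)² = (-805/4)² = 648025/16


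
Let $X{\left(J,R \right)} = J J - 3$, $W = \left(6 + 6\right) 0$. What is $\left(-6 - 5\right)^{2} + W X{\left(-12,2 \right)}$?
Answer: $121$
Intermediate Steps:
$W = 0$ ($W = 12 \cdot 0 = 0$)
$X{\left(J,R \right)} = -3 + J^{2}$ ($X{\left(J,R \right)} = J^{2} - 3 = -3 + J^{2}$)
$\left(-6 - 5\right)^{2} + W X{\left(-12,2 \right)} = \left(-6 - 5\right)^{2} + 0 \left(-3 + \left(-12\right)^{2}\right) = \left(-11\right)^{2} + 0 \left(-3 + 144\right) = 121 + 0 \cdot 141 = 121 + 0 = 121$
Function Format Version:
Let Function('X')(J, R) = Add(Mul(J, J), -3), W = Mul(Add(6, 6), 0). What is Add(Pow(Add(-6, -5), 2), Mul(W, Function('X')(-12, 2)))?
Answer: 121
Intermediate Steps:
W = 0 (W = Mul(12, 0) = 0)
Function('X')(J, R) = Add(-3, Pow(J, 2)) (Function('X')(J, R) = Add(Pow(J, 2), -3) = Add(-3, Pow(J, 2)))
Add(Pow(Add(-6, -5), 2), Mul(W, Function('X')(-12, 2))) = Add(Pow(Add(-6, -5), 2), Mul(0, Add(-3, Pow(-12, 2)))) = Add(Pow(-11, 2), Mul(0, Add(-3, 144))) = Add(121, Mul(0, 141)) = Add(121, 0) = 121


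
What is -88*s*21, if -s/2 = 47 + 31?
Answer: 288288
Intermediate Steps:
s = -156 (s = -2*(47 + 31) = -2*78 = -156)
-88*s*21 = -88*(-156)*21 = 13728*21 = 288288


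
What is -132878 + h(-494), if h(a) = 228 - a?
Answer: -132156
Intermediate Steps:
-132878 + h(-494) = -132878 + (228 - 1*(-494)) = -132878 + (228 + 494) = -132878 + 722 = -132156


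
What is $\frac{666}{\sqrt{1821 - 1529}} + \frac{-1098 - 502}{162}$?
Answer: $- \frac{800}{81} + \frac{333 \sqrt{73}}{73} \approx 29.098$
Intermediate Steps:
$\frac{666}{\sqrt{1821 - 1529}} + \frac{-1098 - 502}{162} = \frac{666}{\sqrt{292}} + \left(-1098 - 502\right) \frac{1}{162} = \frac{666}{2 \sqrt{73}} - \frac{800}{81} = 666 \frac{\sqrt{73}}{146} - \frac{800}{81} = \frac{333 \sqrt{73}}{73} - \frac{800}{81} = - \frac{800}{81} + \frac{333 \sqrt{73}}{73}$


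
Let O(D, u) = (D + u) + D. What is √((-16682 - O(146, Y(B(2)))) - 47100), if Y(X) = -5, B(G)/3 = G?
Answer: I*√64069 ≈ 253.12*I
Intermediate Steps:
B(G) = 3*G
O(D, u) = u + 2*D
√((-16682 - O(146, Y(B(2)))) - 47100) = √((-16682 - (-5 + 2*146)) - 47100) = √((-16682 - (-5 + 292)) - 47100) = √((-16682 - 1*287) - 47100) = √((-16682 - 287) - 47100) = √(-16969 - 47100) = √(-64069) = I*√64069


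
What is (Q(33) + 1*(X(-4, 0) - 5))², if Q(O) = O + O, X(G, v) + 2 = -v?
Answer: 3481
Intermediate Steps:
X(G, v) = -2 - v
Q(O) = 2*O
(Q(33) + 1*(X(-4, 0) - 5))² = (2*33 + 1*((-2 - 1*0) - 5))² = (66 + 1*((-2 + 0) - 5))² = (66 + 1*(-2 - 5))² = (66 + 1*(-7))² = (66 - 7)² = 59² = 3481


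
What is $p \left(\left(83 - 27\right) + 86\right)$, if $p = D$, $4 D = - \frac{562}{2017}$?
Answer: $- \frac{19951}{2017} \approx -9.8914$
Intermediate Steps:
$D = - \frac{281}{4034}$ ($D = \frac{\left(-562\right) \frac{1}{2017}}{4} = \frac{1}{4} \left(- \frac{562}{2017}\right) = - \frac{281}{4034} \approx -0.069658$)
$p = - \frac{281}{4034} \approx -0.069658$
$p \left(\left(83 - 27\right) + 86\right) = - \frac{281 \left(\left(83 - 27\right) + 86\right)}{4034} = - \frac{281 \left(56 + 86\right)}{4034} = \left(- \frac{281}{4034}\right) 142 = - \frac{19951}{2017}$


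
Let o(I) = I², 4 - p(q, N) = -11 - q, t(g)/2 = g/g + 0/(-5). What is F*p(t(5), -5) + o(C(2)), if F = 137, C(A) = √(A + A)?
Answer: 2333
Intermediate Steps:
C(A) = √2*√A (C(A) = √(2*A) = √2*√A)
t(g) = 2 (t(g) = 2*(g/g + 0/(-5)) = 2*(1 + 0*(-⅕)) = 2*(1 + 0) = 2*1 = 2)
p(q, N) = 15 + q (p(q, N) = 4 - (-11 - q) = 4 + (11 + q) = 15 + q)
F*p(t(5), -5) + o(C(2)) = 137*(15 + 2) + (√2*√2)² = 137*17 + 2² = 2329 + 4 = 2333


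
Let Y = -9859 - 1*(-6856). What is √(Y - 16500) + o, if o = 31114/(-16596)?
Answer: -15557/8298 + 3*I*√2167 ≈ -1.8748 + 139.65*I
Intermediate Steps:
Y = -3003 (Y = -9859 + 6856 = -3003)
o = -15557/8298 (o = 31114*(-1/16596) = -15557/8298 ≈ -1.8748)
√(Y - 16500) + o = √(-3003 - 16500) - 15557/8298 = √(-19503) - 15557/8298 = 3*I*√2167 - 15557/8298 = -15557/8298 + 3*I*√2167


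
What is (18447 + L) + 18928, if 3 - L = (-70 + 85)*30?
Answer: 36928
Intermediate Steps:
L = -447 (L = 3 - (-70 + 85)*30 = 3 - 15*30 = 3 - 1*450 = 3 - 450 = -447)
(18447 + L) + 18928 = (18447 - 447) + 18928 = 18000 + 18928 = 36928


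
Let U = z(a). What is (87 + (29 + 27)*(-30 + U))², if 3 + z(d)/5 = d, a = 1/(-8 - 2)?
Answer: 6056521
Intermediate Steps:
a = -⅒ (a = 1/(-10) = -⅒ ≈ -0.10000)
z(d) = -15 + 5*d
U = -31/2 (U = -15 + 5*(-⅒) = -15 - ½ = -31/2 ≈ -15.500)
(87 + (29 + 27)*(-30 + U))² = (87 + (29 + 27)*(-30 - 31/2))² = (87 + 56*(-91/2))² = (87 - 2548)² = (-2461)² = 6056521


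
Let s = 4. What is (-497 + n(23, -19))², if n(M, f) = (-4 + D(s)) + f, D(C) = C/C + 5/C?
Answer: 4289041/16 ≈ 2.6807e+5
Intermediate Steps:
D(C) = 1 + 5/C
n(M, f) = -7/4 + f (n(M, f) = (-4 + (5 + 4)/4) + f = (-4 + (¼)*9) + f = (-4 + 9/4) + f = -7/4 + f)
(-497 + n(23, -19))² = (-497 + (-7/4 - 19))² = (-497 - 83/4)² = (-2071/4)² = 4289041/16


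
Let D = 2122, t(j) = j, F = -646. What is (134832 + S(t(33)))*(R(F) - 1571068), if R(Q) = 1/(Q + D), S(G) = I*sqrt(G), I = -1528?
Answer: -26055119579612/123 + 885818412194*sqrt(33)/369 ≈ -1.9804e+11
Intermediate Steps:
S(G) = -1528*sqrt(G)
R(Q) = 1/(2122 + Q) (R(Q) = 1/(Q + 2122) = 1/(2122 + Q))
(134832 + S(t(33)))*(R(F) - 1571068) = (134832 - 1528*sqrt(33))*(1/(2122 - 646) - 1571068) = (134832 - 1528*sqrt(33))*(1/1476 - 1571068) = (134832 - 1528*sqrt(33))*(-2318896367/1476) = -26055119579612/123 + 885818412194*sqrt(33)/369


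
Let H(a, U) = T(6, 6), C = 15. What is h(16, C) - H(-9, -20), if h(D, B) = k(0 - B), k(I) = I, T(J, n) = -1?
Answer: -14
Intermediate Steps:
h(D, B) = -B (h(D, B) = 0 - B = -B)
H(a, U) = -1
h(16, C) - H(-9, -20) = -1*15 - 1*(-1) = -15 + 1 = -14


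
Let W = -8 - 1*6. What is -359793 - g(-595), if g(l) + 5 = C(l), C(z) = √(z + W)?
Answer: -359788 - I*√609 ≈ -3.5979e+5 - 24.678*I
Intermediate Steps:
W = -14 (W = -8 - 6 = -14)
C(z) = √(-14 + z) (C(z) = √(z - 14) = √(-14 + z))
g(l) = -5 + √(-14 + l)
-359793 - g(-595) = -359793 - (-5 + √(-14 - 595)) = -359793 - (-5 + √(-609)) = -359793 - (-5 + I*√609) = -359793 + (5 - I*√609) = -359788 - I*√609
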